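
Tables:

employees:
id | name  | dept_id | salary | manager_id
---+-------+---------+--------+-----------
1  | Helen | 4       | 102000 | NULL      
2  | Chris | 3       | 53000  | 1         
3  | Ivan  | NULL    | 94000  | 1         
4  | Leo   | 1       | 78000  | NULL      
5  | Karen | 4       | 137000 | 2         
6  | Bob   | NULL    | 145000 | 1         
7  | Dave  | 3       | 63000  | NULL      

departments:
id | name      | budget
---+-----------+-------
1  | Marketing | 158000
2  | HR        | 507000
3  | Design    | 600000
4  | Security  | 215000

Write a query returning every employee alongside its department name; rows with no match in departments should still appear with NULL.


LEFT JOIN keeps every row from employees (the left table); where dept_id has no match in departments, the department columns become NULL. Walk through each employee:
  - employee 1 (Helen): dept_id=4 -> matches Security
  - employee 2 (Chris): dept_id=3 -> matches Design
  - employee 3 (Ivan): dept_id=NULL, no match -> kept with NULL
  - employee 4 (Leo): dept_id=1 -> matches Marketing
  - employee 5 (Karen): dept_id=4 -> matches Security
  - employee 6 (Bob): dept_id=NULL, no match -> kept with NULL
  - employee 7 (Dave): dept_id=3 -> matches Design
All 7 rows appear; 2 have NULL department.

SQL:
SELECT a.name, b.name AS department
FROM employees a
LEFT JOIN departments b ON a.dept_id = b.id

Result:
name  | department
------+-----------
Helen | Security  
Chris | Design    
Ivan  | NULL      
Leo   | Marketing 
Karen | Security  
Bob   | NULL      
Dave  | Design    


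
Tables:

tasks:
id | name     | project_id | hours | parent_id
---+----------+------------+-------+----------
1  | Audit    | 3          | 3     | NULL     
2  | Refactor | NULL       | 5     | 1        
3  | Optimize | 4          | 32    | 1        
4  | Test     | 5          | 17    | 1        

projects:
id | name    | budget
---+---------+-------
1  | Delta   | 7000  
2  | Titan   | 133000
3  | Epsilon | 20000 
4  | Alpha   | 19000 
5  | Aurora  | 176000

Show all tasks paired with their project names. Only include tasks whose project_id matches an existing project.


INNER JOIN keeps only tasks rows whose project_id matches an id in projects. Walk through each task:
  - task 1 (Audit): project_id=3 -> matches Epsilon
  - task 2 (Refactor): project_id=NULL, no match -> dropped
  - task 3 (Optimize): project_id=4 -> matches Alpha
  - task 4 (Test): project_id=5 -> matches Aurora
So 1 of 4 rows is dropped.

SQL:
SELECT a.name, b.name AS project
FROM tasks a
INNER JOIN projects b ON a.project_id = b.id

Result:
name     | project
---------+--------
Audit    | Epsilon
Optimize | Alpha  
Test     | Aurora 


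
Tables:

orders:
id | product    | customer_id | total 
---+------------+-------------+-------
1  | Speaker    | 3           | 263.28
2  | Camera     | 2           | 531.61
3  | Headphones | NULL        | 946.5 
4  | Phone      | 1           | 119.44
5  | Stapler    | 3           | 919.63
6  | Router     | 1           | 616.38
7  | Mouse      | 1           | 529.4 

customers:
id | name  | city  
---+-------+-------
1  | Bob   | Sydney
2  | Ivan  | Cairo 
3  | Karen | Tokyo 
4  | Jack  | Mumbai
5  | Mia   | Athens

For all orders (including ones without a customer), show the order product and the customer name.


LEFT JOIN keeps every row from orders (the left table); where customer_id has no match in customers, the customer columns become NULL. Walk through each order:
  - order 1 (Speaker): customer_id=3 -> matches Karen
  - order 2 (Camera): customer_id=2 -> matches Ivan
  - order 3 (Headphones): customer_id=NULL, no match -> kept with NULL
  - order 4 (Phone): customer_id=1 -> matches Bob
  - order 5 (Stapler): customer_id=3 -> matches Karen
  - order 6 (Router): customer_id=1 -> matches Bob
  - order 7 (Mouse): customer_id=1 -> matches Bob
All 7 rows appear; 1 has NULL customer.

SQL:
SELECT a.product, b.name AS customer
FROM orders a
LEFT JOIN customers b ON a.customer_id = b.id

Result:
product    | customer
-----------+---------
Speaker    | Karen   
Camera     | Ivan    
Headphones | NULL    
Phone      | Bob     
Stapler    | Karen   
Router     | Bob     
Mouse      | Bob     


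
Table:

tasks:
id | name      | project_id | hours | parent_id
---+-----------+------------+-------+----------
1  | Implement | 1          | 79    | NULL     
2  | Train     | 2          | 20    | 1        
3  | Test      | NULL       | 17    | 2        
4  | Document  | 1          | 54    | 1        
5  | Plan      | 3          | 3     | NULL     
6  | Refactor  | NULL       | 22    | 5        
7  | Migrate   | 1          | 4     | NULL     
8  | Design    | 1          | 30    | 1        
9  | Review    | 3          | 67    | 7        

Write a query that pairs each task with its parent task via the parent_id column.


This is a self-join: tasks is joined to a second copy of itself, matching each row's parent_id to another row's id. Use LEFT JOIN so rows with parent_id=NULL are kept.
  - task 1 (Implement): parent_id=NULL -> NULL
  - task 2 (Train): parent_id=1 -> Implement
  - task 3 (Test): parent_id=2 -> Train
  - task 4 (Document): parent_id=1 -> Implement
  - task 5 (Plan): parent_id=NULL -> NULL
  - task 6 (Refactor): parent_id=5 -> Plan
  - task 7 (Migrate): parent_id=NULL -> NULL
  - task 8 (Design): parent_id=1 -> Implement
  - task 9 (Review): parent_id=7 -> Migrate

SQL:
SELECT a.name AS item, b.name AS parent
FROM tasks a
LEFT JOIN tasks b ON a.parent_id = b.id

Result:
item      | parent   
----------+----------
Implement | NULL     
Train     | Implement
Test      | Train    
Document  | Implement
Plan      | NULL     
Refactor  | Plan     
Migrate   | NULL     
Design    | Implement
Review    | Migrate  


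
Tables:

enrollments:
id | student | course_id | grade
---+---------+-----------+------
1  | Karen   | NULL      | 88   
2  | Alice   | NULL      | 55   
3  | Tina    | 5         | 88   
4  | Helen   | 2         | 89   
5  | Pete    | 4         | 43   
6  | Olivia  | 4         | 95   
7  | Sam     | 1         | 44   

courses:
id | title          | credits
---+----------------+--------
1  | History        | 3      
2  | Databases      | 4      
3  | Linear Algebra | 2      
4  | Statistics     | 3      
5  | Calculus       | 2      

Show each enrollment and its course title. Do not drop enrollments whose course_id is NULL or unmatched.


LEFT JOIN keeps every row from enrollments (the left table); where course_id has no match in courses, the course columns become NULL. Walk through each enrollment:
  - enrollment 1 (Karen): course_id=NULL, no match -> kept with NULL
  - enrollment 2 (Alice): course_id=NULL, no match -> kept with NULL
  - enrollment 3 (Tina): course_id=5 -> matches Calculus
  - enrollment 4 (Helen): course_id=2 -> matches Databases
  - enrollment 5 (Pete): course_id=4 -> matches Statistics
  - enrollment 6 (Olivia): course_id=4 -> matches Statistics
  - enrollment 7 (Sam): course_id=1 -> matches History
All 7 rows appear; 2 have NULL course.

SQL:
SELECT a.student, b.title AS course
FROM enrollments a
LEFT JOIN courses b ON a.course_id = b.id

Result:
student | course    
--------+-----------
Karen   | NULL      
Alice   | NULL      
Tina    | Calculus  
Helen   | Databases 
Pete    | Statistics
Olivia  | Statistics
Sam     | History   


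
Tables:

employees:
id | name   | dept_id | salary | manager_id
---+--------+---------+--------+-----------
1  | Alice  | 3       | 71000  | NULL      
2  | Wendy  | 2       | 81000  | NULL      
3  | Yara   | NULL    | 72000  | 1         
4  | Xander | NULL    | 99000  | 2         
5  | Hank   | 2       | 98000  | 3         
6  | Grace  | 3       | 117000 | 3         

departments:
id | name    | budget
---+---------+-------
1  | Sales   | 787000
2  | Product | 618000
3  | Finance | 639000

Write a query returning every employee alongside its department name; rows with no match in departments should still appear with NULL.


LEFT JOIN keeps every row from employees (the left table); where dept_id has no match in departments, the department columns become NULL. Walk through each employee:
  - employee 1 (Alice): dept_id=3 -> matches Finance
  - employee 2 (Wendy): dept_id=2 -> matches Product
  - employee 3 (Yara): dept_id=NULL, no match -> kept with NULL
  - employee 4 (Xander): dept_id=NULL, no match -> kept with NULL
  - employee 5 (Hank): dept_id=2 -> matches Product
  - employee 6 (Grace): dept_id=3 -> matches Finance
All 6 rows appear; 2 have NULL department.

SQL:
SELECT a.name, b.name AS department
FROM employees a
LEFT JOIN departments b ON a.dept_id = b.id

Result:
name   | department
-------+-----------
Alice  | Finance   
Wendy  | Product   
Yara   | NULL      
Xander | NULL      
Hank   | Product   
Grace  | Finance   


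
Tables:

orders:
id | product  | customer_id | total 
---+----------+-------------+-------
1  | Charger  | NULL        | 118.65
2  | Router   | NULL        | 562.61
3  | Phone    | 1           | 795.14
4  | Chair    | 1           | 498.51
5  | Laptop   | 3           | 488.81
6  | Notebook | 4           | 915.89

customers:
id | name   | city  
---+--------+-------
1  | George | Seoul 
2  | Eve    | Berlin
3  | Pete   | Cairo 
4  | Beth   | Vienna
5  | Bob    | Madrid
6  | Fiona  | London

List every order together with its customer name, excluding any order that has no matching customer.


INNER JOIN keeps only orders rows whose customer_id matches an id in customers. Walk through each order:
  - order 1 (Charger): customer_id=NULL, no match -> dropped
  - order 2 (Router): customer_id=NULL, no match -> dropped
  - order 3 (Phone): customer_id=1 -> matches George
  - order 4 (Chair): customer_id=1 -> matches George
  - order 5 (Laptop): customer_id=3 -> matches Pete
  - order 6 (Notebook): customer_id=4 -> matches Beth
So 2 of 6 rows are dropped.

SQL:
SELECT a.product, b.name AS customer
FROM orders a
INNER JOIN customers b ON a.customer_id = b.id

Result:
product  | customer
---------+---------
Phone    | George  
Chair    | George  
Laptop   | Pete    
Notebook | Beth    


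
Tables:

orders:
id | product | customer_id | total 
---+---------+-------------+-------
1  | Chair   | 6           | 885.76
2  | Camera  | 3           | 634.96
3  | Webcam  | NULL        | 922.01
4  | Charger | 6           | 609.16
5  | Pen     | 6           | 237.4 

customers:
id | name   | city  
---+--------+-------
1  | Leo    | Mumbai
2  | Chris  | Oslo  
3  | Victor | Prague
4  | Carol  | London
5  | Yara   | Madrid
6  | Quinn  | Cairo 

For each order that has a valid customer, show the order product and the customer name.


INNER JOIN keeps only orders rows whose customer_id matches an id in customers. Walk through each order:
  - order 1 (Chair): customer_id=6 -> matches Quinn
  - order 2 (Camera): customer_id=3 -> matches Victor
  - order 3 (Webcam): customer_id=NULL, no match -> dropped
  - order 4 (Charger): customer_id=6 -> matches Quinn
  - order 5 (Pen): customer_id=6 -> matches Quinn
So 1 of 5 rows is dropped.

SQL:
SELECT a.product, b.name AS customer
FROM orders a
INNER JOIN customers b ON a.customer_id = b.id

Result:
product | customer
--------+---------
Chair   | Quinn   
Camera  | Victor  
Charger | Quinn   
Pen     | Quinn   


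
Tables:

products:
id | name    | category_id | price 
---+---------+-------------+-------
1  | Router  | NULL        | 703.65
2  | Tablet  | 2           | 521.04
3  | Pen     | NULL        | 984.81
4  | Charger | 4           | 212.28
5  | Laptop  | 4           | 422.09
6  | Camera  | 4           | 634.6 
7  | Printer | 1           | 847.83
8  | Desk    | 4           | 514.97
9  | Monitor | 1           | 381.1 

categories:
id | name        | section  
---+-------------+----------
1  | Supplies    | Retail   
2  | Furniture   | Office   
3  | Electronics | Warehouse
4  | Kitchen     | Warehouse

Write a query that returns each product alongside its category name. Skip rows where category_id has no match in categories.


INNER JOIN keeps only products rows whose category_id matches an id in categories. Walk through each product:
  - product 1 (Router): category_id=NULL, no match -> dropped
  - product 2 (Tablet): category_id=2 -> matches Furniture
  - product 3 (Pen): category_id=NULL, no match -> dropped
  - product 4 (Charger): category_id=4 -> matches Kitchen
  - product 5 (Laptop): category_id=4 -> matches Kitchen
  - product 6 (Camera): category_id=4 -> matches Kitchen
  - product 7 (Printer): category_id=1 -> matches Supplies
  - product 8 (Desk): category_id=4 -> matches Kitchen
  - product 9 (Monitor): category_id=1 -> matches Supplies
So 2 of 9 rows are dropped.

SQL:
SELECT a.name, b.name AS category
FROM products a
INNER JOIN categories b ON a.category_id = b.id

Result:
name    | category 
--------+----------
Tablet  | Furniture
Charger | Kitchen  
Laptop  | Kitchen  
Camera  | Kitchen  
Printer | Supplies 
Desk    | Kitchen  
Monitor | Supplies 


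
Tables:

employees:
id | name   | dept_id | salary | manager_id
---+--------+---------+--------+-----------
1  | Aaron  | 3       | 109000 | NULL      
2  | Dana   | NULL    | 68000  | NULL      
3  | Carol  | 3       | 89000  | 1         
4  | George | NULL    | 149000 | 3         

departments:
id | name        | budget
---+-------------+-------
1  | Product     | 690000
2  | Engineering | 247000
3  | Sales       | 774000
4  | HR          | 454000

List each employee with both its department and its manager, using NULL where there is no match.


Two LEFT JOINs from the same base table employees: one to departments via dept_id, one to employees itself via manager_id. Both are LEFT so every employee is preserved.
Match against departments:
  - employee 1 (Aaron): dept_id=3 -> matches Sales
  - employee 2 (Dana): dept_id=NULL, no match -> kept with NULL
  - employee 3 (Carol): dept_id=3 -> matches Sales
  - employee 4 (George): dept_id=NULL, no match -> kept with NULL
Match against employees (self):
  - employee 1 (Aaron): manager_id=NULL -> NULL
  - employee 2 (Dana): manager_id=NULL -> NULL
  - employee 3 (Carol): manager_id=1 -> Aaron
  - employee 4 (George): manager_id=3 -> Carol

SQL:
SELECT a.name, b.name AS department, c.name AS manager
FROM employees a
LEFT JOIN departments b ON a.dept_id = b.id
LEFT JOIN employees c ON a.manager_id = c.id

Result:
name   | department | manager
-------+------------+--------
Aaron  | Sales      | NULL   
Dana   | NULL       | NULL   
Carol  | Sales      | Aaron  
George | NULL       | Carol  


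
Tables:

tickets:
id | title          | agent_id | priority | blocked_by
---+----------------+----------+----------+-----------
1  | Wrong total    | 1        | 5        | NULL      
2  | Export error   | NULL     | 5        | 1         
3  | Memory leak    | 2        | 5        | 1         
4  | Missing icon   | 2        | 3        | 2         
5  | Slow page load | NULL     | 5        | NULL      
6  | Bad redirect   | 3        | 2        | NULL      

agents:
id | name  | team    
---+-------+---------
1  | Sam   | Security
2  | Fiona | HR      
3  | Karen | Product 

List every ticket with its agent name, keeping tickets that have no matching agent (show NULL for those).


LEFT JOIN keeps every row from tickets (the left table); where agent_id has no match in agents, the agent columns become NULL. Walk through each ticket:
  - ticket 1 (Wrong total): agent_id=1 -> matches Sam
  - ticket 2 (Export error): agent_id=NULL, no match -> kept with NULL
  - ticket 3 (Memory leak): agent_id=2 -> matches Fiona
  - ticket 4 (Missing icon): agent_id=2 -> matches Fiona
  - ticket 5 (Slow page load): agent_id=NULL, no match -> kept with NULL
  - ticket 6 (Bad redirect): agent_id=3 -> matches Karen
All 6 rows appear; 2 have NULL agent.

SQL:
SELECT a.title, b.name AS agent
FROM tickets a
LEFT JOIN agents b ON a.agent_id = b.id

Result:
title          | agent
---------------+------
Wrong total    | Sam  
Export error   | NULL 
Memory leak    | Fiona
Missing icon   | Fiona
Slow page load | NULL 
Bad redirect   | Karen


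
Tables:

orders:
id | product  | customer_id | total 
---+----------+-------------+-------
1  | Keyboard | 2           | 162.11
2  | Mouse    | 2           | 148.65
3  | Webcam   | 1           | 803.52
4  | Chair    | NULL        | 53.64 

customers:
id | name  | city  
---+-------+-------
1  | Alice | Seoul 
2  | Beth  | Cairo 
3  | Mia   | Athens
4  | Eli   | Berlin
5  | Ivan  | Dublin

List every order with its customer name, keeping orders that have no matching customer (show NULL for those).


LEFT JOIN keeps every row from orders (the left table); where customer_id has no match in customers, the customer columns become NULL. Walk through each order:
  - order 1 (Keyboard): customer_id=2 -> matches Beth
  - order 2 (Mouse): customer_id=2 -> matches Beth
  - order 3 (Webcam): customer_id=1 -> matches Alice
  - order 4 (Chair): customer_id=NULL, no match -> kept with NULL
All 4 rows appear; 1 has NULL customer.

SQL:
SELECT a.product, b.name AS customer
FROM orders a
LEFT JOIN customers b ON a.customer_id = b.id

Result:
product  | customer
---------+---------
Keyboard | Beth    
Mouse    | Beth    
Webcam   | Alice   
Chair    | NULL    


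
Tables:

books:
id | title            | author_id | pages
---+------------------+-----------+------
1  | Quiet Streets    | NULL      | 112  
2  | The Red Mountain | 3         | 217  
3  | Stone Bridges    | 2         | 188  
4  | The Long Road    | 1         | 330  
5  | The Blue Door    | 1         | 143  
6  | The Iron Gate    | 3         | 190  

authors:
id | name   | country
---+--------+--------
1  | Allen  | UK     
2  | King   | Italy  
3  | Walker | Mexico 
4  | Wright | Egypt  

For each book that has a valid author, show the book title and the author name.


INNER JOIN keeps only books rows whose author_id matches an id in authors. Walk through each book:
  - book 1 (Quiet Streets): author_id=NULL, no match -> dropped
  - book 2 (The Red Mountain): author_id=3 -> matches Walker
  - book 3 (Stone Bridges): author_id=2 -> matches King
  - book 4 (The Long Road): author_id=1 -> matches Allen
  - book 5 (The Blue Door): author_id=1 -> matches Allen
  - book 6 (The Iron Gate): author_id=3 -> matches Walker
So 1 of 6 rows is dropped.

SQL:
SELECT a.title, b.name AS author
FROM books a
INNER JOIN authors b ON a.author_id = b.id

Result:
title            | author
-----------------+-------
The Red Mountain | Walker
Stone Bridges    | King  
The Long Road    | Allen 
The Blue Door    | Allen 
The Iron Gate    | Walker


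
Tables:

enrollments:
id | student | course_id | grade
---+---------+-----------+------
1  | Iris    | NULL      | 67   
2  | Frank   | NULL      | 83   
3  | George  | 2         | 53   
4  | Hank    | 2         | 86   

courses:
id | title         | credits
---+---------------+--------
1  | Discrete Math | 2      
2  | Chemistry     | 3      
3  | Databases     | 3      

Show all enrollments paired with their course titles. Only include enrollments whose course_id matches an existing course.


INNER JOIN keeps only enrollments rows whose course_id matches an id in courses. Walk through each enrollment:
  - enrollment 1 (Iris): course_id=NULL, no match -> dropped
  - enrollment 2 (Frank): course_id=NULL, no match -> dropped
  - enrollment 3 (George): course_id=2 -> matches Chemistry
  - enrollment 4 (Hank): course_id=2 -> matches Chemistry
So 2 of 4 rows are dropped.

SQL:
SELECT a.student, b.title AS course
FROM enrollments a
INNER JOIN courses b ON a.course_id = b.id

Result:
student | course   
--------+----------
George  | Chemistry
Hank    | Chemistry


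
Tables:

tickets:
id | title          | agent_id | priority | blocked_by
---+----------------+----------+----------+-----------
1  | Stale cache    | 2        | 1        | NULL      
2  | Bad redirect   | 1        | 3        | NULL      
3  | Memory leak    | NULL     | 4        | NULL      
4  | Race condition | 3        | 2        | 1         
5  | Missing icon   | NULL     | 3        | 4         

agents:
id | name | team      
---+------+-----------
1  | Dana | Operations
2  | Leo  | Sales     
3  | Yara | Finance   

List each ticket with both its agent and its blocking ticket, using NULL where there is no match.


Two LEFT JOINs from the same base table tickets: one to agents via agent_id, one to tickets itself via blocked_by. Both are LEFT so every ticket is preserved.
Match against agents:
  - ticket 1 (Stale cache): agent_id=2 -> matches Leo
  - ticket 2 (Bad redirect): agent_id=1 -> matches Dana
  - ticket 3 (Memory leak): agent_id=NULL, no match -> kept with NULL
  - ticket 4 (Race condition): agent_id=3 -> matches Yara
  - ticket 5 (Missing icon): agent_id=NULL, no match -> kept with NULL
Match against tickets (self):
  - ticket 1 (Stale cache): blocked_by=NULL -> NULL
  - ticket 2 (Bad redirect): blocked_by=NULL -> NULL
  - ticket 3 (Memory leak): blocked_by=NULL -> NULL
  - ticket 4 (Race condition): blocked_by=1 -> Stale cache
  - ticket 5 (Missing icon): blocked_by=4 -> Race condition

SQL:
SELECT a.title, b.name AS agent, c.title AS blocked_by
FROM tickets a
LEFT JOIN agents b ON a.agent_id = b.id
LEFT JOIN tickets c ON a.blocked_by = c.id

Result:
title          | agent | blocked_by    
---------------+-------+---------------
Stale cache    | Leo   | NULL          
Bad redirect   | Dana  | NULL          
Memory leak    | NULL  | NULL          
Race condition | Yara  | Stale cache   
Missing icon   | NULL  | Race condition


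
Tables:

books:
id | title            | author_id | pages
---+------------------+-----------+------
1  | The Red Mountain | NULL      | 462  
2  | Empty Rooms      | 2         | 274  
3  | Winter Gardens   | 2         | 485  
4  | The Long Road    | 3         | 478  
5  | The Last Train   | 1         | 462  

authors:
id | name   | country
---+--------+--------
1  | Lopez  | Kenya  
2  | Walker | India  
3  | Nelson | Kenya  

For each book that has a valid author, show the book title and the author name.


INNER JOIN keeps only books rows whose author_id matches an id in authors. Walk through each book:
  - book 1 (The Red Mountain): author_id=NULL, no match -> dropped
  - book 2 (Empty Rooms): author_id=2 -> matches Walker
  - book 3 (Winter Gardens): author_id=2 -> matches Walker
  - book 4 (The Long Road): author_id=3 -> matches Nelson
  - book 5 (The Last Train): author_id=1 -> matches Lopez
So 1 of 5 rows is dropped.

SQL:
SELECT a.title, b.name AS author
FROM books a
INNER JOIN authors b ON a.author_id = b.id

Result:
title          | author
---------------+-------
Empty Rooms    | Walker
Winter Gardens | Walker
The Long Road  | Nelson
The Last Train | Lopez 


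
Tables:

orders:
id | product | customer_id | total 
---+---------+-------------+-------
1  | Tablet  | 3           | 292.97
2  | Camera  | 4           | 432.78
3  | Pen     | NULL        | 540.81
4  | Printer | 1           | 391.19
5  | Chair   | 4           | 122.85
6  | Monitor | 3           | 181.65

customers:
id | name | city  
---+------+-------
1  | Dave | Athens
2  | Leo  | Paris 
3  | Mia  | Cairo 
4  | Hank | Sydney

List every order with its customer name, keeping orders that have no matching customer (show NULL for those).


LEFT JOIN keeps every row from orders (the left table); where customer_id has no match in customers, the customer columns become NULL. Walk through each order:
  - order 1 (Tablet): customer_id=3 -> matches Mia
  - order 2 (Camera): customer_id=4 -> matches Hank
  - order 3 (Pen): customer_id=NULL, no match -> kept with NULL
  - order 4 (Printer): customer_id=1 -> matches Dave
  - order 5 (Chair): customer_id=4 -> matches Hank
  - order 6 (Monitor): customer_id=3 -> matches Mia
All 6 rows appear; 1 has NULL customer.

SQL:
SELECT a.product, b.name AS customer
FROM orders a
LEFT JOIN customers b ON a.customer_id = b.id

Result:
product | customer
--------+---------
Tablet  | Mia     
Camera  | Hank    
Pen     | NULL    
Printer | Dave    
Chair   | Hank    
Monitor | Mia     


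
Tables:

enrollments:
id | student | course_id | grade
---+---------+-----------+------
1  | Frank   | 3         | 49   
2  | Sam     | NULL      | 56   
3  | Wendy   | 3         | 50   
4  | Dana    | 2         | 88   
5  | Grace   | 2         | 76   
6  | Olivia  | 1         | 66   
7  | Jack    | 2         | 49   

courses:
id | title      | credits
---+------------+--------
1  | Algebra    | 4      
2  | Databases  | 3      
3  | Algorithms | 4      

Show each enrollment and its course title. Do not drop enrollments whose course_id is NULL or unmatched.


LEFT JOIN keeps every row from enrollments (the left table); where course_id has no match in courses, the course columns become NULL. Walk through each enrollment:
  - enrollment 1 (Frank): course_id=3 -> matches Algorithms
  - enrollment 2 (Sam): course_id=NULL, no match -> kept with NULL
  - enrollment 3 (Wendy): course_id=3 -> matches Algorithms
  - enrollment 4 (Dana): course_id=2 -> matches Databases
  - enrollment 5 (Grace): course_id=2 -> matches Databases
  - enrollment 6 (Olivia): course_id=1 -> matches Algebra
  - enrollment 7 (Jack): course_id=2 -> matches Databases
All 7 rows appear; 1 has NULL course.

SQL:
SELECT a.student, b.title AS course
FROM enrollments a
LEFT JOIN courses b ON a.course_id = b.id

Result:
student | course    
--------+-----------
Frank   | Algorithms
Sam     | NULL      
Wendy   | Algorithms
Dana    | Databases 
Grace   | Databases 
Olivia  | Algebra   
Jack    | Databases 


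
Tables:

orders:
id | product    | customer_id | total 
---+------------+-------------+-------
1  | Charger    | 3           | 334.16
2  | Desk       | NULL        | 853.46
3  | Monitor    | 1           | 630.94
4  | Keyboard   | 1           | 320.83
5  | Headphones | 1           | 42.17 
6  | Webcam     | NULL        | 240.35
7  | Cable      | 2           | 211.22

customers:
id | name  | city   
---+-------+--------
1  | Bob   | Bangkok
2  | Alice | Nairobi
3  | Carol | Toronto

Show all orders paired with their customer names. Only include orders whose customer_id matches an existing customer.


INNER JOIN keeps only orders rows whose customer_id matches an id in customers. Walk through each order:
  - order 1 (Charger): customer_id=3 -> matches Carol
  - order 2 (Desk): customer_id=NULL, no match -> dropped
  - order 3 (Monitor): customer_id=1 -> matches Bob
  - order 4 (Keyboard): customer_id=1 -> matches Bob
  - order 5 (Headphones): customer_id=1 -> matches Bob
  - order 6 (Webcam): customer_id=NULL, no match -> dropped
  - order 7 (Cable): customer_id=2 -> matches Alice
So 2 of 7 rows are dropped.

SQL:
SELECT a.product, b.name AS customer
FROM orders a
INNER JOIN customers b ON a.customer_id = b.id

Result:
product    | customer
-----------+---------
Charger    | Carol   
Monitor    | Bob     
Keyboard   | Bob     
Headphones | Bob     
Cable      | Alice   


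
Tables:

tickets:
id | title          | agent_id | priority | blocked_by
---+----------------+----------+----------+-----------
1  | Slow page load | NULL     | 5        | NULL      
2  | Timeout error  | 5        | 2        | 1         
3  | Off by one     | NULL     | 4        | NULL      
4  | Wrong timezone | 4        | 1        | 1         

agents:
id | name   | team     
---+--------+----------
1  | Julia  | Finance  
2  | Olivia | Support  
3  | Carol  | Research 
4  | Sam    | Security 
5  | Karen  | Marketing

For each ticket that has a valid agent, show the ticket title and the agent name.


INNER JOIN keeps only tickets rows whose agent_id matches an id in agents. Walk through each ticket:
  - ticket 1 (Slow page load): agent_id=NULL, no match -> dropped
  - ticket 2 (Timeout error): agent_id=5 -> matches Karen
  - ticket 3 (Off by one): agent_id=NULL, no match -> dropped
  - ticket 4 (Wrong timezone): agent_id=4 -> matches Sam
So 2 of 4 rows are dropped.

SQL:
SELECT a.title, b.name AS agent
FROM tickets a
INNER JOIN agents b ON a.agent_id = b.id

Result:
title          | agent
---------------+------
Timeout error  | Karen
Wrong timezone | Sam  


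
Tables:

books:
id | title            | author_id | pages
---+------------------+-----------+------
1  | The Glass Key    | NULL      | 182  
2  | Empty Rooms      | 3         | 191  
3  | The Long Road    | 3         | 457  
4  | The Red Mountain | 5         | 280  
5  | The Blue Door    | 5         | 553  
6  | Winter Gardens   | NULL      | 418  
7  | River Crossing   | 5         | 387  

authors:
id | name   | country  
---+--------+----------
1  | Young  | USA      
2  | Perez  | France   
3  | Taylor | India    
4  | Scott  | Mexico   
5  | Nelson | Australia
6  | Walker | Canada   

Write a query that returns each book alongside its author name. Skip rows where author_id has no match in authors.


INNER JOIN keeps only books rows whose author_id matches an id in authors. Walk through each book:
  - book 1 (The Glass Key): author_id=NULL, no match -> dropped
  - book 2 (Empty Rooms): author_id=3 -> matches Taylor
  - book 3 (The Long Road): author_id=3 -> matches Taylor
  - book 4 (The Red Mountain): author_id=5 -> matches Nelson
  - book 5 (The Blue Door): author_id=5 -> matches Nelson
  - book 6 (Winter Gardens): author_id=NULL, no match -> dropped
  - book 7 (River Crossing): author_id=5 -> matches Nelson
So 2 of 7 rows are dropped.

SQL:
SELECT a.title, b.name AS author
FROM books a
INNER JOIN authors b ON a.author_id = b.id

Result:
title            | author
-----------------+-------
Empty Rooms      | Taylor
The Long Road    | Taylor
The Red Mountain | Nelson
The Blue Door    | Nelson
River Crossing   | Nelson


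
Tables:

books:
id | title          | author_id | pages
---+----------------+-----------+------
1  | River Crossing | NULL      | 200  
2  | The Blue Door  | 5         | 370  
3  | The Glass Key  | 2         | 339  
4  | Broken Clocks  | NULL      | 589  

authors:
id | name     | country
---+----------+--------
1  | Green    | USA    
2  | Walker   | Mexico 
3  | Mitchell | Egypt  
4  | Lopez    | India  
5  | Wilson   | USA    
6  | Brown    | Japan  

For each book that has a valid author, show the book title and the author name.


INNER JOIN keeps only books rows whose author_id matches an id in authors. Walk through each book:
  - book 1 (River Crossing): author_id=NULL, no match -> dropped
  - book 2 (The Blue Door): author_id=5 -> matches Wilson
  - book 3 (The Glass Key): author_id=2 -> matches Walker
  - book 4 (Broken Clocks): author_id=NULL, no match -> dropped
So 2 of 4 rows are dropped.

SQL:
SELECT a.title, b.name AS author
FROM books a
INNER JOIN authors b ON a.author_id = b.id

Result:
title         | author
--------------+-------
The Blue Door | Wilson
The Glass Key | Walker


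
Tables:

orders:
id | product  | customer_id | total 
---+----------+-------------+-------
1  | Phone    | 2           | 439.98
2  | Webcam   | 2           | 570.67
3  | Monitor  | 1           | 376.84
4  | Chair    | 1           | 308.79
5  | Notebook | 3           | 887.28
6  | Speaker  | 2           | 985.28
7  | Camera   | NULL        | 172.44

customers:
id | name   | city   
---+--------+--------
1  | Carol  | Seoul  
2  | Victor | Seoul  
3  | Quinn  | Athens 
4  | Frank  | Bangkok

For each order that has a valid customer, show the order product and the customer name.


INNER JOIN keeps only orders rows whose customer_id matches an id in customers. Walk through each order:
  - order 1 (Phone): customer_id=2 -> matches Victor
  - order 2 (Webcam): customer_id=2 -> matches Victor
  - order 3 (Monitor): customer_id=1 -> matches Carol
  - order 4 (Chair): customer_id=1 -> matches Carol
  - order 5 (Notebook): customer_id=3 -> matches Quinn
  - order 6 (Speaker): customer_id=2 -> matches Victor
  - order 7 (Camera): customer_id=NULL, no match -> dropped
So 1 of 7 rows is dropped.

SQL:
SELECT a.product, b.name AS customer
FROM orders a
INNER JOIN customers b ON a.customer_id = b.id

Result:
product  | customer
---------+---------
Phone    | Victor  
Webcam   | Victor  
Monitor  | Carol   
Chair    | Carol   
Notebook | Quinn   
Speaker  | Victor  


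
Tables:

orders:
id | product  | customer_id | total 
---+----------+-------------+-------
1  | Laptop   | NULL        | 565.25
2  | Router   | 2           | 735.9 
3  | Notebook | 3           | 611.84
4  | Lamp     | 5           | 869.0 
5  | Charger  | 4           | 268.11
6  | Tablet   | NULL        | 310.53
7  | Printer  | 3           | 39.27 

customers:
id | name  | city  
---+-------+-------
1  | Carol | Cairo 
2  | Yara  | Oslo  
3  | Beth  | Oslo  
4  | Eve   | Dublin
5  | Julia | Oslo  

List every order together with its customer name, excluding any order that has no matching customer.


INNER JOIN keeps only orders rows whose customer_id matches an id in customers. Walk through each order:
  - order 1 (Laptop): customer_id=NULL, no match -> dropped
  - order 2 (Router): customer_id=2 -> matches Yara
  - order 3 (Notebook): customer_id=3 -> matches Beth
  - order 4 (Lamp): customer_id=5 -> matches Julia
  - order 5 (Charger): customer_id=4 -> matches Eve
  - order 6 (Tablet): customer_id=NULL, no match -> dropped
  - order 7 (Printer): customer_id=3 -> matches Beth
So 2 of 7 rows are dropped.

SQL:
SELECT a.product, b.name AS customer
FROM orders a
INNER JOIN customers b ON a.customer_id = b.id

Result:
product  | customer
---------+---------
Router   | Yara    
Notebook | Beth    
Lamp     | Julia   
Charger  | Eve     
Printer  | Beth    


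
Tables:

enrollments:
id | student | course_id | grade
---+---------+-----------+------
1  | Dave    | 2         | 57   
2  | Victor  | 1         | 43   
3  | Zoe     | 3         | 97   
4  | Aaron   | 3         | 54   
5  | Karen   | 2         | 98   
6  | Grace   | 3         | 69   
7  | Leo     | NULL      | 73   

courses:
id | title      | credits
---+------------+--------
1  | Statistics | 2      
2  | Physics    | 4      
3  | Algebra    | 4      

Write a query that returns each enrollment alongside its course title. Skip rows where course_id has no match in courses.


INNER JOIN keeps only enrollments rows whose course_id matches an id in courses. Walk through each enrollment:
  - enrollment 1 (Dave): course_id=2 -> matches Physics
  - enrollment 2 (Victor): course_id=1 -> matches Statistics
  - enrollment 3 (Zoe): course_id=3 -> matches Algebra
  - enrollment 4 (Aaron): course_id=3 -> matches Algebra
  - enrollment 5 (Karen): course_id=2 -> matches Physics
  - enrollment 6 (Grace): course_id=3 -> matches Algebra
  - enrollment 7 (Leo): course_id=NULL, no match -> dropped
So 1 of 7 rows is dropped.

SQL:
SELECT a.student, b.title AS course
FROM enrollments a
INNER JOIN courses b ON a.course_id = b.id

Result:
student | course    
--------+-----------
Dave    | Physics   
Victor  | Statistics
Zoe     | Algebra   
Aaron   | Algebra   
Karen   | Physics   
Grace   | Algebra   


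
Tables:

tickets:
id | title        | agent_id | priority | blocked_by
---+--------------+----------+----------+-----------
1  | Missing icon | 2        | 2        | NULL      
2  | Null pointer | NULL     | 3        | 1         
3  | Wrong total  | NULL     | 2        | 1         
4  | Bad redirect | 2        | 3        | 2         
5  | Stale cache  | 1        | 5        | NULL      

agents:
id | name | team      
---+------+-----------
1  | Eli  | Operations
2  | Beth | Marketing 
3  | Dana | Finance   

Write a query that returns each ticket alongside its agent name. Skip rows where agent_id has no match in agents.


INNER JOIN keeps only tickets rows whose agent_id matches an id in agents. Walk through each ticket:
  - ticket 1 (Missing icon): agent_id=2 -> matches Beth
  - ticket 2 (Null pointer): agent_id=NULL, no match -> dropped
  - ticket 3 (Wrong total): agent_id=NULL, no match -> dropped
  - ticket 4 (Bad redirect): agent_id=2 -> matches Beth
  - ticket 5 (Stale cache): agent_id=1 -> matches Eli
So 2 of 5 rows are dropped.

SQL:
SELECT a.title, b.name AS agent
FROM tickets a
INNER JOIN agents b ON a.agent_id = b.id

Result:
title        | agent
-------------+------
Missing icon | Beth 
Bad redirect | Beth 
Stale cache  | Eli  


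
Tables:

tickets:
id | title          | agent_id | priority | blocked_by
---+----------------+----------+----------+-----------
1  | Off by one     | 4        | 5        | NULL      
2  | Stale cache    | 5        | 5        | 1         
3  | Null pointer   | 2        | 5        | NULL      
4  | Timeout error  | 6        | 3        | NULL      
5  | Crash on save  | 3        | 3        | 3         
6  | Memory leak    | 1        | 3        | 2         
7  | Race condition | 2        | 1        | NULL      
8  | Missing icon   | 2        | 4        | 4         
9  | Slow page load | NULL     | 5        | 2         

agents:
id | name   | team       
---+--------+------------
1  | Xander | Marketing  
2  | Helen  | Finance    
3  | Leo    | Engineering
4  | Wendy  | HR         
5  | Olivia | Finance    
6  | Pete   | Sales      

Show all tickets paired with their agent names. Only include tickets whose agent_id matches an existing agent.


INNER JOIN keeps only tickets rows whose agent_id matches an id in agents. Walk through each ticket:
  - ticket 1 (Off by one): agent_id=4 -> matches Wendy
  - ticket 2 (Stale cache): agent_id=5 -> matches Olivia
  - ticket 3 (Null pointer): agent_id=2 -> matches Helen
  - ticket 4 (Timeout error): agent_id=6 -> matches Pete
  - ticket 5 (Crash on save): agent_id=3 -> matches Leo
  - ticket 6 (Memory leak): agent_id=1 -> matches Xander
  - ticket 7 (Race condition): agent_id=2 -> matches Helen
  - ticket 8 (Missing icon): agent_id=2 -> matches Helen
  - ticket 9 (Slow page load): agent_id=NULL, no match -> dropped
So 1 of 9 rows is dropped.

SQL:
SELECT a.title, b.name AS agent
FROM tickets a
INNER JOIN agents b ON a.agent_id = b.id

Result:
title          | agent 
---------------+-------
Off by one     | Wendy 
Stale cache    | Olivia
Null pointer   | Helen 
Timeout error  | Pete  
Crash on save  | Leo   
Memory leak    | Xander
Race condition | Helen 
Missing icon   | Helen 


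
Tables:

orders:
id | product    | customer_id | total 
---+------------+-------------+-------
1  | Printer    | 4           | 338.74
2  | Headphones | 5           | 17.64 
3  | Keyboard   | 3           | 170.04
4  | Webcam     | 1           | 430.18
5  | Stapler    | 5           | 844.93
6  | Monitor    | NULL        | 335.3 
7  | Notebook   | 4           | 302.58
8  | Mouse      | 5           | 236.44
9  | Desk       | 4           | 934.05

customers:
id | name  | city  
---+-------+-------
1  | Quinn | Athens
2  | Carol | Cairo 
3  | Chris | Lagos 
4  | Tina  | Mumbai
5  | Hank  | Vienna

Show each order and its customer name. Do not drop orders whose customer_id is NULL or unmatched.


LEFT JOIN keeps every row from orders (the left table); where customer_id has no match in customers, the customer columns become NULL. Walk through each order:
  - order 1 (Printer): customer_id=4 -> matches Tina
  - order 2 (Headphones): customer_id=5 -> matches Hank
  - order 3 (Keyboard): customer_id=3 -> matches Chris
  - order 4 (Webcam): customer_id=1 -> matches Quinn
  - order 5 (Stapler): customer_id=5 -> matches Hank
  - order 6 (Monitor): customer_id=NULL, no match -> kept with NULL
  - order 7 (Notebook): customer_id=4 -> matches Tina
  - order 8 (Mouse): customer_id=5 -> matches Hank
  - order 9 (Desk): customer_id=4 -> matches Tina
All 9 rows appear; 1 has NULL customer.

SQL:
SELECT a.product, b.name AS customer
FROM orders a
LEFT JOIN customers b ON a.customer_id = b.id

Result:
product    | customer
-----------+---------
Printer    | Tina    
Headphones | Hank    
Keyboard   | Chris   
Webcam     | Quinn   
Stapler    | Hank    
Monitor    | NULL    
Notebook   | Tina    
Mouse      | Hank    
Desk       | Tina    


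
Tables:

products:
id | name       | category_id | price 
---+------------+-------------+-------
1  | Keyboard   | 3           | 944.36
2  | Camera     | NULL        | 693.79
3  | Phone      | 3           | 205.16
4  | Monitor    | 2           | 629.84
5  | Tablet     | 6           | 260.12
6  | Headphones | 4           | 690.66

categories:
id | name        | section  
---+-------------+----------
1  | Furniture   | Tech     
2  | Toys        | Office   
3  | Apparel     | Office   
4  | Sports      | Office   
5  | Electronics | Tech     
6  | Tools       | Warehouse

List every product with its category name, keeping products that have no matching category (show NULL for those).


LEFT JOIN keeps every row from products (the left table); where category_id has no match in categories, the category columns become NULL. Walk through each product:
  - product 1 (Keyboard): category_id=3 -> matches Apparel
  - product 2 (Camera): category_id=NULL, no match -> kept with NULL
  - product 3 (Phone): category_id=3 -> matches Apparel
  - product 4 (Monitor): category_id=2 -> matches Toys
  - product 5 (Tablet): category_id=6 -> matches Tools
  - product 6 (Headphones): category_id=4 -> matches Sports
All 6 rows appear; 1 has NULL category.

SQL:
SELECT a.name, b.name AS category
FROM products a
LEFT JOIN categories b ON a.category_id = b.id

Result:
name       | category
-----------+---------
Keyboard   | Apparel 
Camera     | NULL    
Phone      | Apparel 
Monitor    | Toys    
Tablet     | Tools   
Headphones | Sports  
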